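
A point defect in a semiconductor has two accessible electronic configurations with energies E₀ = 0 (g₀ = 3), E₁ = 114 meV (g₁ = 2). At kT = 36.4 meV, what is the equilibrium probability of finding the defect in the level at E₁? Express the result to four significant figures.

0.02827

Eᵢ/kT = 0, 3.13187.
Z = Σ gᵢe^(−Eᵢ/kT) = 3·e^(−0) + 2·e^(−3.13187) = 3.00000 + 0.0872722 = 3.08727.
P₁ = g₁ e^(−E₁/kT) / Z = 0.0872722/3.08727 = 0.02827.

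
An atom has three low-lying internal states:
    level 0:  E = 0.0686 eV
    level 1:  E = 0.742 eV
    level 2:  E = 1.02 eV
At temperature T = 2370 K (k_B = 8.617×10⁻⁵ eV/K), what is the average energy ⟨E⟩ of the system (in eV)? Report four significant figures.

k_BT = 8.617×10⁻⁵ × 2370 K = 0.204223 eV.
Eᵢ/kT = 0.335907, 3.63328, 4.99454.
Z = Σ e^(−Eᵢ/kT) = e^(−0.335907) + e^(−3.63328) + e^(−4.99454) = 0.714690 + 0.0264294 + 0.00677484 = 0.747894.
⟨E⟩ = Σ Eᵢ e^(−Eᵢ/kT) / Z = (0.0686·0.714690 + 0.742·0.0264294 + 1.02·0.00677484) / 0.747894 = 0.1010 eV.

0.1010 eV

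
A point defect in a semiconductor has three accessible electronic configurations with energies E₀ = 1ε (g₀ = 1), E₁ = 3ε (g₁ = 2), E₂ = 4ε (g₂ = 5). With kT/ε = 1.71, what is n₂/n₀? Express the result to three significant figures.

0.865

n₂/n₀ = (g₂/g₀) exp[−(E₂−E₀)/kT] = (5/1) × exp(−(3ε)/(1.71ε)) = (5/1) × exp(-1.7544) = 0.865.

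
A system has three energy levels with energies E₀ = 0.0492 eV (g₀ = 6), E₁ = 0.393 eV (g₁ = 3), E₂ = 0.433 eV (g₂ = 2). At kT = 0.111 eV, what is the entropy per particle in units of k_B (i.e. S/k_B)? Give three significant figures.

Eᵢ/kT = 0.44324, 3.5405, 3.9009.
Z = Σ gᵢe^(−Eᵢ/kT) = 6·e^(−0.44324) + 3·e^(−3.5405) + 2·e^(−3.9009) = 3.8517 + 0.086996 + 0.040447 = 3.9791.
⟨E⟩ = Σ EᵢPᵢ = 0.060618 eV.
S/k_B = ln Z + ⟨E⟩/kT = ln(3.9791) + 0.060618/0.111 = 1.3811 + 0.54611 = 1.93.

1.93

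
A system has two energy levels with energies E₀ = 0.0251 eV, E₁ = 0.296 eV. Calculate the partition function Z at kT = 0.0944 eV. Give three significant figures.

Z = 0.810

Eᵢ/kT = 0.26589, 3.1356.
Z = Σ e^(−Eᵢ/kT) = e^(−0.26589) + e^(−3.1356) = 0.76652 + 0.043474 = 0.80999.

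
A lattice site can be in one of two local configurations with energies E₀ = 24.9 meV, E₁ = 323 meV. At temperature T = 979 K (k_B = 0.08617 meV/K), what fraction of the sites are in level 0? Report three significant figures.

k_BT = 0.08617 × 979 K = 84.360 meV.
Eᵢ/kT = 0.29516, 3.8288.
Z = Σ e^(−Eᵢ/kT) = e^(−0.29516) + e^(−3.8288) = 0.74441 + 0.021736 = 0.76615.
P₀ = e^(−E₀/kT) / Z = 0.74441/0.76615 = 0.972.

0.972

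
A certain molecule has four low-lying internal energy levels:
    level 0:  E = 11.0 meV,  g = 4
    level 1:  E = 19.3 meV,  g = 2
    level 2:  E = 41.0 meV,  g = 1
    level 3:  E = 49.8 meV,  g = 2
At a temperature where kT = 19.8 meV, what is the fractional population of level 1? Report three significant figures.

Eᵢ/kT = 0.55556, 0.97475, 2.0707, 2.5152.
Z = Σ gᵢe^(−Eᵢ/kT) = 4·e^(−0.55556) + 2·e^(−0.97475) + 1·e^(−2.0707) + 2·e^(−2.5152) = 2.2950 + 0.75457 + 0.12610 + 0.16169 = 3.3374.
P₁ = g₁ e^(−E₁/kT) / Z = 0.75457/3.3374 = 0.226.

0.226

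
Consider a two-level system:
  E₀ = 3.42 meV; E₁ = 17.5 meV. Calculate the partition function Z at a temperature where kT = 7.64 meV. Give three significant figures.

Eᵢ/kT = 0.44764, 2.2906.
Z = Σ e^(−Eᵢ/kT) = e^(−0.44764) + e^(−2.2906) = 0.63913 + 0.10121 = 0.74034.

Z = 0.740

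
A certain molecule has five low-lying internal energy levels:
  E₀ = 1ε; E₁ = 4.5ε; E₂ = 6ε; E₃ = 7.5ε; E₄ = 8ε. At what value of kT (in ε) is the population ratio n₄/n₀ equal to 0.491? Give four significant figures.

9.841 ε

n₄/n₀ = exp[−(E₄−E₀)/kT] = 0.491.
⇒ (E₄−E₀)/kT = ln(1/0.491) = ln(2.03666) = 0.711311.
kT = 7ε / 0.711311 = 9.841 ε.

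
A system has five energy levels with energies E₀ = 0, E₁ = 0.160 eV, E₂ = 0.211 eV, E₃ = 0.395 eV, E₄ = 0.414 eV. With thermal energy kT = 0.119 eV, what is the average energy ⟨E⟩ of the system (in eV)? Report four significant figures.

0.06984 eV

Eᵢ/kT = 0, 1.34454, 1.77311, 3.31933, 3.47899.
Z = Σ e^(−Eᵢ/kT) = e^(−0) + e^(−1.34454) + e^(−1.77311) + e^(−3.31933) + e^(−3.47899) = 1.00000 + 0.260660 + 0.169804 + 0.0361771 + 0.0308385 = 1.49748.
⟨E⟩ = Σ Eᵢ e^(−Eᵢ/kT) / Z = (0·1.00000 + 0.160·0.260660 + 0.211·0.169804 + 0.395·0.0361771 + 0.414·0.0308385) / 1.49748 = 0.06984 eV.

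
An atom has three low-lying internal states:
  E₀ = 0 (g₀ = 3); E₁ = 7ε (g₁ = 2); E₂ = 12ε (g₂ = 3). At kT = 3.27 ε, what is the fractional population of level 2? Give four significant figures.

Eᵢ/kT = 0, 2.14067, 3.66972.
Z = Σ gᵢe^(−Eᵢ/kT) = 3·e^(−0) + 2·e^(−2.14067) + 3·e^(−3.66972) = 3.00000 + 0.235152 + 0.0764508 = 3.31160.
P₂ = g₂ e^(−E₂/kT) / Z = 0.0764508/3.31160 = 0.02309.

0.02309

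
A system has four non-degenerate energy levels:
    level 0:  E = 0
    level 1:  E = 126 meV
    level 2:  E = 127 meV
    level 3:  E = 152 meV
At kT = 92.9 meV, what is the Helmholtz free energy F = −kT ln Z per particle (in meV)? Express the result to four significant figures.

-49.69 meV

Eᵢ/kT = 0, 1.35630, 1.36706, 1.63617.
Z = Σ e^(−Eᵢ/kT) = e^(−0) + e^(−1.35630) + e^(−1.36706) + e^(−1.63617) = 1.00000 + 0.257612 + 0.254855 + 0.194724 = 1.70719.
F = −kT ln Z = −92.9 × ln(1.70719) = −92.9 × 0.534849 = -49.69 meV.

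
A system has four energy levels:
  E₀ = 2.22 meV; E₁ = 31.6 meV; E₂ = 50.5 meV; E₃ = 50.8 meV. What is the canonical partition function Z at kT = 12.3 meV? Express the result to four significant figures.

Eᵢ/kT = 0.180488, 2.56911, 4.10569, 4.13008.
Z = Σ e^(−Eᵢ/kT) = e^(−0.180488) + e^(−2.56911) + e^(−4.10569) + e^(−4.13008) = 0.834863 + 0.0766037 + 0.0164786 + 0.0160816 = 0.944027.

Z = 0.9440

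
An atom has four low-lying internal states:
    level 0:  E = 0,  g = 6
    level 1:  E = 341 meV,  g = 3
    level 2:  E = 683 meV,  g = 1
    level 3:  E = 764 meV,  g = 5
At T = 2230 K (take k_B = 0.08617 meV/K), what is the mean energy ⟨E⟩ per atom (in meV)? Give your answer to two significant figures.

k_BT = 0.08617 × 2230 K = 192.2 meV.
Eᵢ/kT = 0, 1.774, 3.554, 3.975.
Z = Σ gᵢe^(−Eᵢ/kT) = 6·e^(−0) + 3·e^(−1.774) + 1·e^(−3.554) + 5·e^(−3.975) = 6.000 + 0.5090 + 0.02861 + 0.09390 = 6.632.
⟨E⟩ = Σ Eᵢ gᵢe^(−Eᵢ/kT) / Z = (0·6.000 + 341·0.5090 + 683·0.02861 + 764·0.09390) / 6.632 = 40 meV.

40 meV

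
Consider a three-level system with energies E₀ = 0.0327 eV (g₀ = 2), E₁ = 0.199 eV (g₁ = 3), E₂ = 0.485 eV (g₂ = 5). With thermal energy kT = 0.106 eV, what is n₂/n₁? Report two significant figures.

n₂/n₁ = (g₂/g₁) exp[−(E₂−E₁)/kT] = (5/3) × exp(−(0.286 eV)/(0.106 eV)) = (5/3) × exp(-2.698) = 0.11.

0.11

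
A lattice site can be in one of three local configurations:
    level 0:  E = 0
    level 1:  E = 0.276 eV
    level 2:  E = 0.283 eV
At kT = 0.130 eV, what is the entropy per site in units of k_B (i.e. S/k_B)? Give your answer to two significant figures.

0.62

Eᵢ/kT = 0, 2.123, 2.177.
Z = Σ e^(−Eᵢ/kT) = e^(−0) + e^(−2.123) + e^(−2.177) = 1.000 + 0.1197 + 0.1134 = 1.233.
⟨E⟩ = Σ EᵢPᵢ = 0.05282 eV.
S/k_B = ln Z + ⟨E⟩/kT = ln(1.233) + 0.05282/0.130 = 0.2095 + 0.4063 = 0.62.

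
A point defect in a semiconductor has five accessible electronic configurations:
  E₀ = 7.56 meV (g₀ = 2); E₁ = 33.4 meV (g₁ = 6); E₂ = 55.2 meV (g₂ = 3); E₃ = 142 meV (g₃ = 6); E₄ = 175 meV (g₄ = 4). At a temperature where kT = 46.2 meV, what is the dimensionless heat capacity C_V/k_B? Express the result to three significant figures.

0.525

Eᵢ/kT = 0.16364, 0.72294, 1.1948, 3.0736, 3.7879.
Z = Σ gᵢe^(−Eᵢ/kT) = 2·e^(−0.16364) + 6·e^(−0.72294) + 3·e^(−1.1948) + 6·e^(−3.0736) + 4·e^(−3.7879) = 1.6981 + 2.9119 + 0.90829 + 0.27753 + 0.090572 = 5.8864.
⟨E⟩ = 36.608 meV, ⟨E²⟩ = 2460.4 meV².
C_V/k_B = (⟨E²⟩ − ⟨E⟩²)/(kT)² = (2460.4 − 1340.1)/2134.4 = 0.525.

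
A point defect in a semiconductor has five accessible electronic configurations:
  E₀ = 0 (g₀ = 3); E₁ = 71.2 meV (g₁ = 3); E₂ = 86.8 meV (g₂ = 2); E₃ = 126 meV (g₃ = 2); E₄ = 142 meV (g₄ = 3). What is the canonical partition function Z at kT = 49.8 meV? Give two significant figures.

Eᵢ/kT = 0, 1.430, 1.743, 2.530, 2.851.
Z = Σ gᵢe^(−Eᵢ/kT) = 3·e^(−0) + 3·e^(−1.430) + 2·e^(−1.743) + 2·e^(−2.530) + 3·e^(−2.851) = 3.000 + 0.7179 + 0.3500 + 0.1593 + 0.1734 = 4.401.

Z = 4.4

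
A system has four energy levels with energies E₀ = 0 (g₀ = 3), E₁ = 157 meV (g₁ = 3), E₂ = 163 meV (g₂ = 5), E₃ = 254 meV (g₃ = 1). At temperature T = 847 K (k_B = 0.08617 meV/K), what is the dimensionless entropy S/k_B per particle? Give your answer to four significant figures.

1.890

k_BT = 0.08617 × 847 K = 72.9860 meV.
Eᵢ/kT = 0, 2.15110, 2.23331, 3.48012.
Z = Σ gᵢe^(−Eᵢ/kT) = 3·e^(−0) + 3·e^(−2.15110) + 5·e^(−2.23331) + 1·e^(−3.48012) = 3.00000 + 0.349068 + 0.535865 + 0.0308037 = 3.91574.
⟨E⟩ = Σ EᵢPᵢ = 38.3002 meV.
S/k_B = ln Z + ⟨E⟩/kT = ln(3.91574) + 38.3002/72.9860 = 1.36500 + 0.524761 = 1.890.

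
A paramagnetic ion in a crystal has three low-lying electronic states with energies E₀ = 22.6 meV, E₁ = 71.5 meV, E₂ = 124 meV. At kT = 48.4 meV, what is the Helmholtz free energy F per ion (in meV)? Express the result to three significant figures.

3.39 meV

Eᵢ/kT = 0.46694, 1.4773, 2.5620.
Z = Σ e^(−Eᵢ/kT) = e^(−0.46694) + e^(−1.4773) + e^(−2.5620) = 0.62692 + 0.22825 + 0.077150 = 0.93232.
F = −kT ln Z = −48.4 × ln(0.93232) = −48.4 × -0.070079 = 3.39 meV.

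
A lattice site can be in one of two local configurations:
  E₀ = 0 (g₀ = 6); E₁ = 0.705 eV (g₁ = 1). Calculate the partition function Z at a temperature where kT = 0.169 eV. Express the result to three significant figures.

Eᵢ/kT = 0, 4.1716.
Z = Σ gᵢe^(−Eᵢ/kT) = 6·e^(−0) + 1·e^(−4.1716) = 6.0000 + 0.015428 = 6.0154.

Z = 6.02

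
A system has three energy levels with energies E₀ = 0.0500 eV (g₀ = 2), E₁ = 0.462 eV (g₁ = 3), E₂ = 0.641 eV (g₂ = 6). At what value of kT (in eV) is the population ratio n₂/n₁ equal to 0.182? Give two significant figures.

0.075 eV

n₂/n₁ = (g₂/g₁) exp[−(E₂−E₁)/kT] = 0.182.
⇒ (E₂−E₁)/kT = ln((6/3)/0.182) = ln(10.99) = 2.397.
kT = 0.179 eV / 2.397 = 0.075 eV.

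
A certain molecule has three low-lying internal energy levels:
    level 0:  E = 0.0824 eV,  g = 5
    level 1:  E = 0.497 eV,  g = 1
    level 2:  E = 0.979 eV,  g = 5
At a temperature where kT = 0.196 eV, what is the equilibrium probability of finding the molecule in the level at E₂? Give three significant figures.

Eᵢ/kT = 0.42041, 2.5357, 4.9949.
Z = Σ gᵢe^(−Eᵢ/kT) = 5·e^(−0.42041) + 1·e^(−2.5357) + 5·e^(−4.9949) = 3.2839 + 0.079206 + 0.033862 = 3.3970.
P₂ = g₂ e^(−E₂/kT) / Z = 0.033862/3.3970 = 0.00997.

0.00997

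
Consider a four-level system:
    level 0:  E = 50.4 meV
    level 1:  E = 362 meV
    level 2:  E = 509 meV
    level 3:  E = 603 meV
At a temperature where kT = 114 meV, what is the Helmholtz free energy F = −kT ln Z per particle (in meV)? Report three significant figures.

Eᵢ/kT = 0.44211, 3.1754, 4.4649, 5.2895.
Z = Σ e^(−Eᵢ/kT) = e^(−0.44211) + e^(−3.1754) + e^(−4.4649) + e^(−5.2895) = 0.64268 + 0.041777 + 0.011506 + 0.0050443 = 0.70101.
F = −kT ln Z = −114 × ln(0.70101) = −114 × -0.35523 = 40.5 meV.

40.5 meV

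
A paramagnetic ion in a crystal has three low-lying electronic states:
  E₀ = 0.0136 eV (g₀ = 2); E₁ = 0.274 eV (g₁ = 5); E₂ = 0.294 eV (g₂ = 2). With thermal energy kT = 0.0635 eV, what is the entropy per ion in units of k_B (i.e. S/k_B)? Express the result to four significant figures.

0.9571

Eᵢ/kT = 0.214173, 4.31496, 4.62992.
Z = Σ gᵢe^(−Eᵢ/kT) = 2·e^(−0.214173) + 5·e^(−4.31496) + 2·e^(−4.62992) = 1.61442 + 0.0668354 + 0.0195111 = 1.70077.
⟨E⟩ = Σ EᵢPᵢ = 0.0270497 eV.
S/k_B = ln Z + ⟨E⟩/kT = ln(1.70077) + 0.0270497/0.0635 = 0.531081 + 0.425980 = 0.9571.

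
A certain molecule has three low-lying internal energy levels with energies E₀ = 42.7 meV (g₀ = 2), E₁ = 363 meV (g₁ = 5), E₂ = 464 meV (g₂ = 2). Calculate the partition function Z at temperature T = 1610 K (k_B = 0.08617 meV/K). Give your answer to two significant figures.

Z = 1.9

k_BT = 0.08617 × 1610 K = 138.7 meV.
Eᵢ/kT = 0.3079, 2.617, 3.345.
Z = Σ gᵢe^(−Eᵢ/kT) = 2·e^(−0.3079) + 5·e^(−2.617) + 2·e^(−3.345) = 1.470 + 0.3651 + 0.07052 = 1.906.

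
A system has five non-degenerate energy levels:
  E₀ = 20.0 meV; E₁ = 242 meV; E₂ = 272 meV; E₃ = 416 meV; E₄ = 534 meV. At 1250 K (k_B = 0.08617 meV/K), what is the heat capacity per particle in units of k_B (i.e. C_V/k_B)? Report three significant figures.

1.03

k_BT = 0.08617 × 1250 K = 107.71 meV.
Eᵢ/kT = 0.18568, 2.2468, 2.5253, 3.8622, 4.9578.
Z = Σ e^(−Eᵢ/kT) = e^(−0.18568) + e^(−2.2468) + e^(−2.5253) + e^(−3.8622) + e^(−4.9578) = 0.83054 + 0.10574 + 0.080034 + 0.021022 + 0.0070284 = 1.0444.
⟨E⟩ = 73.217 meV, ⟨E²⟩ = 17319 meV².
C_V/k_B = (⟨E²⟩ − ⟨E⟩²)/(kT)² = (17319 − 5360.7)/11601 = 1.03.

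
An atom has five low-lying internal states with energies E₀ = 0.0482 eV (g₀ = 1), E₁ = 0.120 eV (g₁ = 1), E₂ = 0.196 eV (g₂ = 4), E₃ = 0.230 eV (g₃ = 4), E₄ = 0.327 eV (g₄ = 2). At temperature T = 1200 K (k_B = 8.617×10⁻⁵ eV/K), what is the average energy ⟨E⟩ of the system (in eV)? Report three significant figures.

0.152 eV

k_BT = 8.617×10⁻⁵ × 1200 K = 0.10340 eV.
Eᵢ/kT = 0.46615, 1.1605, 1.8956, 2.2244, 3.1625.
Z = Σ gᵢe^(−Eᵢ/kT) = 1·e^(−0.46615) + 1·e^(−1.1605) + 4·e^(−1.8956) + 4·e^(−2.2244) + 2·e^(−3.1625) = 0.62741 + 0.31333 + 0.60091 + 0.43253 + 0.084640 = 2.0588.
⟨E⟩ = Σ Eᵢ gᵢe^(−Eᵢ/kT) / Z = (0.0482·0.62741 + 0.120·0.31333 + 0.196·0.60091 + 0.230·0.43253 + 0.327·0.084640) / 2.0588 = 0.152 eV.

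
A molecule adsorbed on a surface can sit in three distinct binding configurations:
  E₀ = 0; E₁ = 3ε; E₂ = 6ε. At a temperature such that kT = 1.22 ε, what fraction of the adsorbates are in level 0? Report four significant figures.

Eᵢ/kT = 0, 2.45902, 4.91803.
Z = Σ e^(−Eᵢ/kT) = e^(−0) + e^(−2.45902) + e^(−4.91803) = 1.00000 + 0.0855187 + 0.00731352 = 1.09283.
P₀ = e^(−E₀/kT) / Z = 1.00000/1.09283 = 0.9151.

0.9151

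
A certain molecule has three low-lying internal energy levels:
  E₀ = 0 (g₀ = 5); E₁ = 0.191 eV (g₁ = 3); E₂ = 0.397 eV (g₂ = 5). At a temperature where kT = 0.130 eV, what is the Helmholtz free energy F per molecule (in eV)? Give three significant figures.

Eᵢ/kT = 0, 1.4692, 3.0538.
Z = Σ gᵢe^(−Eᵢ/kT) = 5·e^(−0) + 3·e^(−1.4692) + 5·e^(−3.0538) = 5.0000 + 0.69033 + 0.23590 = 5.9262.
F = −kT ln Z = −0.130 × ln(5.9262) = −0.130 × 1.7794 = -0.231 eV.

-0.231 eV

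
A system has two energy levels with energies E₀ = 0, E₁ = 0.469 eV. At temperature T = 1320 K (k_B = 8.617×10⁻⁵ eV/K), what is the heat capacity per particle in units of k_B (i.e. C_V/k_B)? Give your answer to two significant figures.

k_BT = 8.617×10⁻⁵ × 1320 K = 0.1137 eV.
Eᵢ/kT = 0, 4.125.
Z = Σ e^(−Eᵢ/kT) = e^(−0) + e^(−4.125) = 1.000 + 0.01616 = 1.016.
⟨E⟩ = 0.007460 eV, ⟨E²⟩ = 0.003499 eV².
C_V/k_B = (⟨E²⟩ − ⟨E⟩²)/(kT)² = (0.003499 − 0.00005565)/0.01293 = 0.27.

0.27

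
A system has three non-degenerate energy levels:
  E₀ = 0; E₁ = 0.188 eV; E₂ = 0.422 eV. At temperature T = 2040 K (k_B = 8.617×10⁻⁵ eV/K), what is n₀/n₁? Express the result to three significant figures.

k_BT = 8.617×10⁻⁵ × 2040 K = 0.17579 eV.
n₀/n₁ = exp[−(E₀−E₁)/kT] = exp(−(-0.188 eV)/(0.17579 eV)) = exp(1.0695) = 2.91.

2.91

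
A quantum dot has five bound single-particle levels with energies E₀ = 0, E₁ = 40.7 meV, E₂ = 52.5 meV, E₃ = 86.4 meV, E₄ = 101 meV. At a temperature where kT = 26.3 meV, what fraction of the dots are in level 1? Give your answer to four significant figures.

Eᵢ/kT = 0, 1.54753, 1.99620, 3.28517, 3.84030.
Z = Σ e^(−Eᵢ/kT) = e^(−0) + e^(−1.54753) + e^(−1.99620) + e^(−3.28517) + e^(−3.84030) = 1.00000 + 0.212773 + 0.135851 + 0.0374342 + 0.0214872 = 1.40755.
P₁ = e^(−E₁/kT) / Z = 0.212773/1.40755 = 0.1512.

0.1512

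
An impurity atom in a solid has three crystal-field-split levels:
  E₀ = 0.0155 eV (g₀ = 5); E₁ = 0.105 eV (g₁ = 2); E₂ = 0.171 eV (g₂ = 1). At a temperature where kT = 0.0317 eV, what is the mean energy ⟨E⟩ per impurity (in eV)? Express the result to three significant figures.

Eᵢ/kT = 0.48896, 3.3123, 5.3943.
Z = Σ gᵢe^(−Eᵢ/kT) = 5·e^(−0.48896) + 2·e^(−3.3123) + 1·e^(−5.3943) = 3.0663 + 0.072865 + 0.0045424 = 3.1437.
⟨E⟩ = Σ Eᵢ gᵢe^(−Eᵢ/kT) / Z = (0.0155·3.0663 + 0.105·0.072865 + 0.171·0.0045424) / 3.1437 = 0.0178 eV.

0.0178 eV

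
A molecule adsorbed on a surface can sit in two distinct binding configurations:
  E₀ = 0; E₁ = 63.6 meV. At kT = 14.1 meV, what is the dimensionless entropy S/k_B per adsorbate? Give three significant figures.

Eᵢ/kT = 0, 4.5106.
Z = Σ e^(−Eᵢ/kT) = e^(−0) + e^(−4.5106) = 1.0000 + 0.010992 = 1.0110.
⟨E⟩ = Σ EᵢPᵢ = 0.69148 meV.
S/k_B = ln Z + ⟨E⟩/kT = ln(1.0110) + 0.69148/14.1 = 0.010940 + 0.049041 = 0.0600.

0.0600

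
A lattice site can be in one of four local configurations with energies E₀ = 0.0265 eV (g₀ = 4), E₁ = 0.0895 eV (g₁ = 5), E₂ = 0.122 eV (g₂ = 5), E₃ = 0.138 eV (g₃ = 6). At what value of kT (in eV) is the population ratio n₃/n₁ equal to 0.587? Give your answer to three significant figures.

n₃/n₁ = (g₃/g₁) exp[−(E₃−E₁)/kT] = 0.587.
⇒ (E₃−E₁)/kT = ln((6/5)/0.587) = ln(2.0443) = 0.71506.
kT = 0.0485 eV / 0.71506 = 0.0678 eV.

0.0678 eV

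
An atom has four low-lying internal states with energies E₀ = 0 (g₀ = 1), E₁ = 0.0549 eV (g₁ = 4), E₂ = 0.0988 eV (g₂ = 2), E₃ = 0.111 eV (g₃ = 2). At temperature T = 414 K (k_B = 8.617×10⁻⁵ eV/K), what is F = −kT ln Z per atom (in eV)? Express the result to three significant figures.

k_BT = 8.617×10⁻⁵ × 414 K = 0.035674 eV.
Eᵢ/kT = 0, 1.5389, 2.7695, 3.1115.
Z = Σ gᵢe^(−Eᵢ/kT) = 1·e^(−0) + 4·e^(−1.5389) + 2·e^(−2.7695) + 2·e^(−3.1115) = 1.0000 + 0.85847 + 0.12539 + 0.089068 = 2.0729.
F = −kT ln Z = −0.035674 × ln(2.0729) = −0.035674 × 0.72895 = -0.0260 eV.

-0.0260 eV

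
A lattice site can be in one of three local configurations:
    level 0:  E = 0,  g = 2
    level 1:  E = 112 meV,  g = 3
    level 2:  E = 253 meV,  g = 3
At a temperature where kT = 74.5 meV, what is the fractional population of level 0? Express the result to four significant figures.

Eᵢ/kT = 0, 1.50336, 3.39597.
Z = Σ gᵢe^(−Eᵢ/kT) = 2·e^(−0) + 3·e^(−1.50336) + 3·e^(−3.39597) = 2.00000 + 0.667145 + 0.100524 = 2.76767.
P₀ = g₀ e^(−E₀/kT) / Z = 2.00000/2.76767 = 0.7226.

0.7226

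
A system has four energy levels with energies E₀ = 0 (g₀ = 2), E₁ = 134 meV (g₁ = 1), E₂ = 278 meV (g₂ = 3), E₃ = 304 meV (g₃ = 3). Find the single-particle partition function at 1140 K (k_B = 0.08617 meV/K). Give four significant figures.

k_BT = 0.08617 × 1140 K = 98.2338 meV.
Eᵢ/kT = 0, 1.36409, 2.82998, 3.09466.
Z = Σ gᵢe^(−Eᵢ/kT) = 2·e^(−0) + 1·e^(−1.36409) + 3·e^(−2.82998) + 3·e^(−3.09466) = 2.00000 + 0.255613 + 0.177042 + 0.135871 = 2.56853.

Z = 2.569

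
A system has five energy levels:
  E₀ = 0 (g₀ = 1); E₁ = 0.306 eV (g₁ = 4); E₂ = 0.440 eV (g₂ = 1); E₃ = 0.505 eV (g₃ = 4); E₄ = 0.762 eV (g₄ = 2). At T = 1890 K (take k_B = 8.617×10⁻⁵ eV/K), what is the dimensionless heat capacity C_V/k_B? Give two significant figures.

k_BT = 8.617×10⁻⁵ × 1890 K = 0.1629 eV.
Eᵢ/kT = 0, 1.878, 2.701, 3.100, 4.678.
Z = Σ gᵢe^(−Eᵢ/kT) = 1·e^(−0) + 4·e^(−1.878) + 1·e^(−2.701) + 4·e^(−3.100) + 2·e^(−4.678) = 1.000 + 0.6116 + 0.06714 + 0.1802 + 0.01860 = 1.878.
⟨E⟩ = 0.1714 eV, ⟨E²⟩ = 0.06764 eV².
C_V/k_B = (⟨E²⟩ − ⟨E⟩²)/(kT)² = (0.06764 − 0.02938)/0.02654 = 1.4.

1.4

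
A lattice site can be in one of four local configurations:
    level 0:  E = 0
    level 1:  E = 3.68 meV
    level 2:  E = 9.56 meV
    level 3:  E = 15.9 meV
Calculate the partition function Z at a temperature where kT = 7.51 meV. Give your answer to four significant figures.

Eᵢ/kT = 0, 0.490013, 1.27297, 2.11718.
Z = Σ e^(−Eᵢ/kT) = e^(−0) + e^(−0.490013) + e^(−1.27297) + e^(−2.11718) = 1.00000 + 0.612618 + 0.279999 + 0.120371 = 2.01299.

Z = 2.013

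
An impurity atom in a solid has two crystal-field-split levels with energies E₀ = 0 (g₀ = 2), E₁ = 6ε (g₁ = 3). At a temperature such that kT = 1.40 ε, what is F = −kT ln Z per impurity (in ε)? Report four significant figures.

-0.9990 ε

Eᵢ/kT = 0, 4.28571.
Z = Σ gᵢe^(−Eᵢ/kT) = 2·e^(−0) + 3·e^(−4.28571) = 2.00000 + 0.0412915 = 2.04129.
F = −kT ln Z = −1.40 × ln(2.04129) = −1.40 × 0.713582 = -0.9990 ε.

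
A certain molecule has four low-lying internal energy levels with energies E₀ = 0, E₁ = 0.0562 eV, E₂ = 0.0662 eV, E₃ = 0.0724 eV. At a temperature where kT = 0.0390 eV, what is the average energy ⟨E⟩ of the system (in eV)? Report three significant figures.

0.0233 eV

Eᵢ/kT = 0, 1.4410, 1.6974, 1.8564.
Z = Σ e^(−Eᵢ/kT) = e^(−0) + e^(−1.4410) + e^(−1.6974) + e^(−1.8564) = 1.0000 + 0.23669 + 0.18316 + 0.15623 = 1.5761.
⟨E⟩ = Σ Eᵢ e^(−Eᵢ/kT) / Z = (0·1.0000 + 0.0562·0.23669 + 0.0662·0.18316 + 0.0724·0.15623) / 1.5761 = 0.0233 eV.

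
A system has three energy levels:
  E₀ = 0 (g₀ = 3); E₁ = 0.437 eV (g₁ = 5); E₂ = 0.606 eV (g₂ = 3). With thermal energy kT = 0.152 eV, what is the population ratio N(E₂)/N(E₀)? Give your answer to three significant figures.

0.0186

n₂/n₀ = (g₂/g₀) exp[−(E₂−E₀)/kT] = (3/3) × exp(−(0.606 eV)/(0.152 eV)) = (3/3) × exp(-3.9868) = 0.0186.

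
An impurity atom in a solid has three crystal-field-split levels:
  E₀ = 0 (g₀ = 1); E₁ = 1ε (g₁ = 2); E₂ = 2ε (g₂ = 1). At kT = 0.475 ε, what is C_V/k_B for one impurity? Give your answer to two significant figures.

Eᵢ/kT = 0, 2.105, 4.211.
Z = Σ gᵢe^(−Eᵢ/kT) = 1·e^(−0) + 2·e^(−2.105) + 1·e^(−4.211) = 1.000 + 0.2437 + 0.01483 = 1.259.
⟨E⟩ = 0.2171 ε, ⟨E²⟩ = 0.2407 ε².
C_V/k_B = (⟨E²⟩ − ⟨E⟩²)/(kT)² = (0.2407 − 0.04713)/0.2256 = 0.86.

0.86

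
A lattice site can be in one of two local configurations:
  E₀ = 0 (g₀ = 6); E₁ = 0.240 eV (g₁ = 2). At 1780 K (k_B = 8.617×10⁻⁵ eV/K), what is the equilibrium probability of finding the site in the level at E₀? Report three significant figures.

0.935

k_BT = 8.617×10⁻⁵ × 1780 K = 0.15338 eV.
Eᵢ/kT = 0, 1.5647.
Z = Σ gᵢe^(−Eᵢ/kT) = 6·e^(−0) + 2·e^(−1.5647) = 6.0000 + 0.41830 = 6.4183.
P₀ = g₀ e^(−E₀/kT) / Z = 6.0000/6.4183 = 0.935.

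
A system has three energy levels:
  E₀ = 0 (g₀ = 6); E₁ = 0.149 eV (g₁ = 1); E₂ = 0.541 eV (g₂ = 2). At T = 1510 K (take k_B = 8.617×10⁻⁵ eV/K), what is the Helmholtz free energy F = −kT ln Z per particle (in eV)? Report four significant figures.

k_BT = 8.617×10⁻⁵ × 1510 K = 0.130117 eV.
Eᵢ/kT = 0, 1.14512, 4.15780.
Z = Σ gᵢe^(−Eᵢ/kT) = 6·e^(−0) + 1·e^(−1.14512) + 2·e^(−4.15780) = 6.00000 + 0.318186 + 0.0312839 = 6.34947.
F = −kT ln Z = −0.130117 × ln(6.34947) = −0.130117 × 1.84837 = -0.2405 eV.

-0.2405 eV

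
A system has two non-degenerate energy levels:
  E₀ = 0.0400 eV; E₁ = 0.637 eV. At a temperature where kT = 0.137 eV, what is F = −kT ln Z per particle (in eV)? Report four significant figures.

0.03826 eV

Eᵢ/kT = 0.291971, 4.64964.
Z = Σ e^(−Eᵢ/kT) = e^(−0.291971) + e^(−4.64964) = 0.746790 + 0.00956504 = 0.756355.
F = −kT ln Z = −0.137 × ln(0.756355) = −0.137 × -0.279244 = 0.03826 eV.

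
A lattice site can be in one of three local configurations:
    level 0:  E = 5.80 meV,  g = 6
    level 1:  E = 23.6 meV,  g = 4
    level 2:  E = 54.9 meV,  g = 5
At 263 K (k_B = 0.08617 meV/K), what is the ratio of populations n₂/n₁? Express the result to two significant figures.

k_BT = 0.08617 × 263 K = 22.66 meV.
n₂/n₁ = (g₂/g₁) exp[−(E₂−E₁)/kT] = (5/4) × exp(−(31.3 meV)/(22.66 meV)) = (5/4) × exp(-1.381) = 0.31.

0.31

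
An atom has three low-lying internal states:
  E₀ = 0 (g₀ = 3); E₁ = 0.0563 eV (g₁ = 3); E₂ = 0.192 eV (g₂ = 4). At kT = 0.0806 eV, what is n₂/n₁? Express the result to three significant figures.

0.248

n₂/n₁ = (g₂/g₁) exp[−(E₂−E₁)/kT] = (4/3) × exp(−(0.1357 eV)/(0.0806 eV)) = (4/3) × exp(-1.6836) = 0.248.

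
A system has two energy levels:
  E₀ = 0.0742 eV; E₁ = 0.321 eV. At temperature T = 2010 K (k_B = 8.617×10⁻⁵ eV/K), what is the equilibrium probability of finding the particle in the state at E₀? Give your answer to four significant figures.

k_BT = 8.617×10⁻⁵ × 2010 K = 0.173202 eV.
Eᵢ/kT = 0.428402, 1.85333.
Z = Σ e^(−Eᵢ/kT) = e^(−0.428402) + e^(−1.85333) = 0.651549 + 0.156714 = 0.808263.
P₀ = e^(−E₀/kT) / Z = 0.651549/0.808263 = 0.8061.

0.8061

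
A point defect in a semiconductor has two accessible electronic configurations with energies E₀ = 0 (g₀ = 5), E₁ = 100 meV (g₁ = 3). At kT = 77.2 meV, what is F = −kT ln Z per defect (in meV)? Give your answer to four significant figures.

Eᵢ/kT = 0, 1.29534.
Z = Σ gᵢe^(−Eᵢ/kT) = 5·e^(−0) + 3·e^(−1.29534) = 5.00000 + 0.821414 = 5.82141.
F = −kT ln Z = −77.2 × ln(5.82141) = −77.2 × 1.76154 = -136.0 meV.

-136.0 meV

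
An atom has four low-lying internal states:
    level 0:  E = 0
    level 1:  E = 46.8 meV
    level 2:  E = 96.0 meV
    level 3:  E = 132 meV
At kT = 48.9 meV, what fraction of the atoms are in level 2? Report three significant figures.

Eᵢ/kT = 0, 0.95706, 1.9632, 2.6994.
Z = Σ e^(−Eᵢ/kT) = e^(−0) + e^(−0.95706) + e^(−1.9632) + e^(−2.6994) = 1.0000 + 0.38402 + 0.14041 + 0.067246 = 1.5917.
P₂ = e^(−E₂/kT) / Z = 0.14041/1.5917 = 0.0882.

0.0882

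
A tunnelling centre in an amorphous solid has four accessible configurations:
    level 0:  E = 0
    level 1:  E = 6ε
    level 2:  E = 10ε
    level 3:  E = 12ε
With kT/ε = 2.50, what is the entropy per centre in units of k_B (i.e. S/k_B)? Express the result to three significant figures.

0.407

Eᵢ/kT = 0, 2.4000, 4.0000, 4.8000.
Z = Σ e^(−Eᵢ/kT) = e^(−0) + e^(−2.4000) + e^(−4.0000) + e^(−4.8000) = 1.0000 + 0.090718 + 0.018316 + 0.0082297 = 1.1173.
⟨E⟩ = Σ EᵢPᵢ = 0.73948 ε.
S/k_B = ln Z + ⟨E⟩/kT = ln(1.1173) + 0.73948/2.50 = 0.11092 + 0.29579 = 0.407.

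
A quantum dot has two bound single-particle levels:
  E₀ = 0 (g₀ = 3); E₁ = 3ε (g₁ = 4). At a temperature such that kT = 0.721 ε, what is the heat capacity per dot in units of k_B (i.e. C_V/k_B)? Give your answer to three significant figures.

Eᵢ/kT = 0, 4.1609.
Z = Σ gᵢe^(−Eᵢ/kT) = 3·e^(−0) + 4·e^(−4.1609) = 3.0000 + 0.062374 = 3.0624.
⟨E⟩ = 0.061103 ε, ⟨E²⟩ = 0.18331 ε².
C_V/k_B = (⟨E²⟩ − ⟨E⟩²)/(kT)² = (0.18331 − 0.0037336)/0.51984 = 0.345.

0.345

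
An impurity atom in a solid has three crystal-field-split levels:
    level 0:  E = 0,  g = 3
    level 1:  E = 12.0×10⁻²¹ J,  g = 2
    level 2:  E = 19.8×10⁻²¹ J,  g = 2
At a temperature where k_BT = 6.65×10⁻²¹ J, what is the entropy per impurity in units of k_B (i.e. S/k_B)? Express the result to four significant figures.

1.494

Eᵢ/kT = 0, 1.80451, 2.97744.
Z = Σ gᵢe^(−Eᵢ/kT) = 3·e^(−0) + 2·e^(−1.80451) + 2·e^(−2.97744) = 3.00000 + 0.329110 + 0.101846 = 3.43096.
⟨E⟩ = Σ EᵢPᵢ = 1.73883 ×10⁻²¹ J.
S/k_B = ln Z + ⟨E⟩/kT = ln(3.43096) + 1.73883/6.65 = 1.23284 + 0.261478 = 1.494.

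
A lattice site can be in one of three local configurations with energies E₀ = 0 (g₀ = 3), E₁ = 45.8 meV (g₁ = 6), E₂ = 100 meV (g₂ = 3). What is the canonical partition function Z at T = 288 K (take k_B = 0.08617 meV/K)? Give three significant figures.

Z = 4.00

k_BT = 0.08617 × 288 K = 24.817 meV.
Eᵢ/kT = 0, 1.8455, 4.0295.
Z = Σ gᵢe^(−Eᵢ/kT) = 3·e^(−0) + 6·e^(−1.8455) + 3·e^(−4.0295) = 3.0000 + 0.94768 + 0.053350 = 4.0010.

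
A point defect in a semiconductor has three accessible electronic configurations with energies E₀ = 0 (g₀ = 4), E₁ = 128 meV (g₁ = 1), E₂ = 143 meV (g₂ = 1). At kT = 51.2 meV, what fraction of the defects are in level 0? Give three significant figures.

0.965

Eᵢ/kT = 0, 2.5000, 2.7930.
Z = Σ gᵢe^(−Eᵢ/kT) = 4·e^(−0) + 1·e^(−2.5000) + 1·e^(−2.7930) = 4.0000 + 0.082085 + 0.061237 = 4.1433.
P₀ = g₀ e^(−E₀/kT) / Z = 4.0000/4.1433 = 0.965.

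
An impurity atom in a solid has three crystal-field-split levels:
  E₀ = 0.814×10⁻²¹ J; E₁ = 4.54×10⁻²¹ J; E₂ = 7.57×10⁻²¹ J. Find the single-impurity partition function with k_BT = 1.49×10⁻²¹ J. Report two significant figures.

Z = 0.63

Eᵢ/kT = 0.5463, 3.047, 5.081.
Z = Σ e^(−Eᵢ/kT) = e^(−0.5463) + e^(−3.047) + e^(−5.081) = 0.5791 + 0.04750 + 0.006214 = 0.6328.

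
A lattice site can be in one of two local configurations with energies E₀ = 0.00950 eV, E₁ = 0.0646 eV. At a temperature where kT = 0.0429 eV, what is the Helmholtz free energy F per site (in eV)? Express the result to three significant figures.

Eᵢ/kT = 0.22145, 1.5058.
Z = Σ e^(−Eᵢ/kT) = e^(−0.22145) + e^(−1.5058) = 0.80136 + 0.22184 = 1.0232.
F = −kT ln Z = −0.0429 × ln(1.0232) = −0.0429 × 0.022935 = -0.000984 eV.

-0.000984 eV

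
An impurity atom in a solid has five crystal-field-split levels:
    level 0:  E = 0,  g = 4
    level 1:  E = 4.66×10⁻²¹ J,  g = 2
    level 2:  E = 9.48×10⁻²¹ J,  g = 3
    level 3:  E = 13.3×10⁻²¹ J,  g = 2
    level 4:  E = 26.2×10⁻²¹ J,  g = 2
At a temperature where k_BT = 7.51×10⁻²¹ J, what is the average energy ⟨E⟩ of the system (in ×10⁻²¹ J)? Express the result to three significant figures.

3.03 ×10⁻²¹ J

Eᵢ/kT = 0, 0.62051, 1.2623, 1.7710, 3.4887.
Z = Σ gᵢe^(−Eᵢ/kT) = 4·e^(−0) + 2·e^(−0.62051) + 3·e^(−1.2623) + 2·e^(−1.7710) + 2·e^(−3.4887) = 4.0000 + 1.0753 + 0.84901 + 0.34033 + 0.061081 = 6.3257.
⟨E⟩ = Σ Eᵢ gᵢe^(−Eᵢ/kT) / Z = (0·4.0000 + 4.66·1.0753 + 9.48·0.84901 + 13.3·0.34033 + 26.2·0.061081) / 6.3257 = 3.03 ×10⁻²¹ J.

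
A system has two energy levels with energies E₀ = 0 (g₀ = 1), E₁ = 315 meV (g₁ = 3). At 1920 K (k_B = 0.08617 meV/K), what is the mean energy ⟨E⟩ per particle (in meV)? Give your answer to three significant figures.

97.3 meV

k_BT = 0.08617 × 1920 K = 165.45 meV.
Eᵢ/kT = 0, 1.9039.
Z = Σ gᵢe^(−Eᵢ/kT) = 1·e^(−0) + 3·e^(−1.9039) = 1.0000 + 0.44696 = 1.4470.
⟨E⟩ = Σ Eᵢ gᵢe^(−Eᵢ/kT) / Z = (0·1.0000 + 315·0.44696) / 1.4470 = 97.3 meV.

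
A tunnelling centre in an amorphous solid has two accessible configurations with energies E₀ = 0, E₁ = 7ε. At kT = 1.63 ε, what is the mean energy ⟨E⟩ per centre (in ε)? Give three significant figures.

Eᵢ/kT = 0, 4.2945.
Z = Σ e^(−Eᵢ/kT) = e^(−0) + e^(−4.2945) = 1.0000 + 0.013643 = 1.0136.
⟨E⟩ = Σ Eᵢ e^(−Eᵢ/kT) / Z = (0·1.0000 + 7·0.013643) / 1.0136 = 0.0942 ε.

0.0942 ε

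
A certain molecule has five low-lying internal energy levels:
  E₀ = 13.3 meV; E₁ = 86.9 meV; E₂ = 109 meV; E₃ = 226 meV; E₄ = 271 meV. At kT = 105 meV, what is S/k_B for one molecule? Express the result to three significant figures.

1.31

Eᵢ/kT = 0.12667, 0.82762, 1.0381, 2.1524, 2.5810.
Z = Σ e^(−Eᵢ/kT) = e^(−0.12667) + e^(−0.82762) + e^(−1.0381) + e^(−2.1524) + e^(−2.5810) = 0.88102 + 0.43709 + 0.35413 + 0.11620 + 0.075698 = 1.8641.
⟨E⟩ = Σ EᵢPᵢ = 72.462 meV.
S/k_B = ln Z + ⟨E⟩/kT = ln(1.8641) + 72.462/105 = 0.62278 + 0.69011 = 1.31.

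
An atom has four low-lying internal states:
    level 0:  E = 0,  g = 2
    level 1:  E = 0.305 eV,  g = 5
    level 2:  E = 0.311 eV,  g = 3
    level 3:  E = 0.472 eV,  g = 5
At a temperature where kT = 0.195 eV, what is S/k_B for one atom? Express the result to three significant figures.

2.31

Eᵢ/kT = 0, 1.5641, 1.5949, 2.4205.
Z = Σ gᵢe^(−Eᵢ/kT) = 2·e^(−0) + 5·e^(−1.5641) + 3·e^(−1.5949) + 5·e^(−2.4205) = 2.0000 + 1.0464 + 0.60879 + 0.44439 = 4.0996.
⟨E⟩ = Σ EᵢPᵢ = 0.17520 eV.
S/k_B = ln Z + ⟨E⟩/kT = ln(4.0996) + 0.17520/0.195 = 1.4109 + 0.89846 = 2.31.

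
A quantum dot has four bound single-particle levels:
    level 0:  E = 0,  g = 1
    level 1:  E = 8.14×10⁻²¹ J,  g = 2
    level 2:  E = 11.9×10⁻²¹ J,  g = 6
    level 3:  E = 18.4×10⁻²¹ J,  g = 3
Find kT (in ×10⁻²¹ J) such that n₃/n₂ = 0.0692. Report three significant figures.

3.29 ×10⁻²¹ J

n₃/n₂ = (g₃/g₂) exp[−(E₃−E₂)/kT] = 0.0692.
⇒ (E₃−E₂)/kT = ln((3/6)/0.0692) = ln(7.2254) = 1.9776.
kT = 6.5 ×10⁻²¹ J / 1.9776 = 3.29 ×10⁻²¹ J.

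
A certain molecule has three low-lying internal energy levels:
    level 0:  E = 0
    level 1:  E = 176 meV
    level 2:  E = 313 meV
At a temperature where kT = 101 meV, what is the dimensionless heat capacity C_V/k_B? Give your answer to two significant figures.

0.66

Eᵢ/kT = 0, 1.743, 3.099.
Z = Σ e^(−Eᵢ/kT) = e^(−0) + e^(−1.743) + e^(−3.099) = 1.000 + 0.1750 + 0.04509 = 1.220.
⟨E⟩ = 36.81 meV, ⟨E²⟩ = 8064 meV².
C_V/k_B = (⟨E²⟩ − ⟨E⟩²)/(kT)² = (8064 − 1355)/10200 = 0.66.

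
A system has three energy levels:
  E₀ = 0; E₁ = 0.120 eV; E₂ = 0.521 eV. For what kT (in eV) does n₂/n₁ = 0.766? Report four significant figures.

1.504 eV

n₂/n₁ = exp[−(E₂−E₁)/kT] = 0.766.
⇒ (E₂−E₁)/kT = ln(1/0.766) = ln(1.30548) = 0.266571.
kT = 0.401 eV / 0.266571 = 1.504 eV.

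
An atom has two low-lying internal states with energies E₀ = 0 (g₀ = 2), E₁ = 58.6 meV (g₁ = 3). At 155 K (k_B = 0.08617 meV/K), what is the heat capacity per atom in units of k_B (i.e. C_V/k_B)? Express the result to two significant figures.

k_BT = 0.08617 × 155 K = 13.36 meV.
Eᵢ/kT = 0, 4.386.
Z = Σ gᵢe^(−Eᵢ/kT) = 2·e^(−0) + 3·e^(−4.386) = 2.000 + 0.03735 = 2.037.
⟨E⟩ = 1.074 meV, ⟨E²⟩ = 62.96 meV².
C_V/k_B = (⟨E²⟩ − ⟨E⟩²)/(kT)² = (62.96 − 1.153)/178.5 = 0.35.

0.35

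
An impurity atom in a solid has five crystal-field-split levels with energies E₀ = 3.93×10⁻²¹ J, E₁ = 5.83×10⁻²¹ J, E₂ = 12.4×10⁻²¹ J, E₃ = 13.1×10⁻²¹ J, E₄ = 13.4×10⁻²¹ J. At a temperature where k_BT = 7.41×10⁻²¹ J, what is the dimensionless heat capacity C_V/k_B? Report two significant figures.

0.28

Eᵢ/kT = 0.5304, 0.7868, 1.673, 1.768, 1.808.
Z = Σ e^(−Eᵢ/kT) = e^(−0.5304) + e^(−0.7868) + e^(−1.673) + e^(−1.768) + e^(−1.808) = 0.5884 + 0.4553 + 0.1877 + 0.1707 + 0.1640 = 1.566.
⟨E⟩ = 7.489, ⟨E²⟩ = 71.63.
C_V/k_B = (⟨E²⟩ − ⟨E⟩²)/(kT)² = (71.63 − 56.09)/54.91 = 0.28.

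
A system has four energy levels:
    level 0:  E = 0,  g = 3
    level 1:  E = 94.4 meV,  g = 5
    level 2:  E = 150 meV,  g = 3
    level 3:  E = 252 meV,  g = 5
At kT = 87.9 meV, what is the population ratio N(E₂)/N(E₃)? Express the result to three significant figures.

1.91

n₂/n₃ = (g₂/g₃) exp[−(E₂−E₃)/kT] = (3/5) × exp(−(-102 meV)/(87.9 meV)) = (3/5) × exp(1.1604) = 1.91.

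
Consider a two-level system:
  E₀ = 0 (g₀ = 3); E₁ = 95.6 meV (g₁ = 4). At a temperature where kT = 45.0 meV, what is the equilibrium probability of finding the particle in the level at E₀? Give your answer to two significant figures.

Eᵢ/kT = 0, 2.124.
Z = Σ gᵢe^(−Eᵢ/kT) = 3·e^(−0) + 4·e^(−2.124) = 3.000 + 0.4782 = 3.478.
P₀ = g₀ e^(−E₀/kT) / Z = 3.000/3.478 = 0.86.

0.86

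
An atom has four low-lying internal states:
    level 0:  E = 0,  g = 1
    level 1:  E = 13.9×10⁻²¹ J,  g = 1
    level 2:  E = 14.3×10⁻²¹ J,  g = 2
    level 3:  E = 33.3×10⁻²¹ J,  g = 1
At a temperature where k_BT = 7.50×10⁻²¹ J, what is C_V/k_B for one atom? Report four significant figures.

Eᵢ/kT = 0, 1.85333, 1.90667, 4.44000.
Z = Σ gᵢe^(−Eᵢ/kT) = 1·e^(−0) + 1·e^(−1.85333) + 2·e^(−1.90667) + 1·e^(−4.44000) = 1.00000 + 0.156714 + 0.297149 + 0.0117959 = 1.46566.
⟨E⟩ = 4.65344, ⟨E²⟩ = 71.0418.
C_V/k_B = (⟨E²⟩ − ⟨E⟩²)/(kT)² = (71.0418 − 21.6545)/56.2500 = 0.8780.

0.8780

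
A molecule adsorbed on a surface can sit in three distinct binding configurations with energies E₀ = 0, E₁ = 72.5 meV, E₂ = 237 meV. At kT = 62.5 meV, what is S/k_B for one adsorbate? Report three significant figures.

0.626

Eᵢ/kT = 0, 1.1600, 3.7920.
Z = Σ e^(−Eᵢ/kT) = e^(−0) + e^(−1.1600) + e^(−3.7920) = 1.0000 + 0.31349 + 0.022550 = 1.3360.
⟨E⟩ = Σ EᵢPᵢ = 21.012 meV.
S/k_B = ln Z + ⟨E⟩/kT = ln(1.3360) + 21.012/62.5 = 0.28968 + 0.33619 = 0.626.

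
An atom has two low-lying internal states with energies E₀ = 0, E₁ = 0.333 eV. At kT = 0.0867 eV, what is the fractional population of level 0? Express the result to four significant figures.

0.9790

Eᵢ/kT = 0, 3.84083.
Z = Σ e^(−Eᵢ/kT) = e^(−0) + e^(−3.84083) = 1.00000 + 0.0214758 = 1.02148.
P₀ = e^(−E₀/kT) / Z = 1.00000/1.02148 = 0.9790.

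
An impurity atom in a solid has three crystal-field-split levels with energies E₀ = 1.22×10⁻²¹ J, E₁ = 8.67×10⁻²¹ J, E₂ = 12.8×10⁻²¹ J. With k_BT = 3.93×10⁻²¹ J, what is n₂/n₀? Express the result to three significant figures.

0.0525

n₂/n₀ = exp[−(E₂−E₀)/kT] = exp(−(11.58 ×10⁻²¹ J)/(3.93 ×10⁻²¹ J)) = exp(-2.9466) = 0.0525.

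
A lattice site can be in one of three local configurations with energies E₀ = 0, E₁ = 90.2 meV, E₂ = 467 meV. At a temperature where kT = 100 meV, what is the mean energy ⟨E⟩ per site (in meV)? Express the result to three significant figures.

29.0 meV

Eᵢ/kT = 0, 0.90200, 4.6700.
Z = Σ e^(−Eᵢ/kT) = e^(−0) + e^(−0.90200) + e^(−4.6700) = 1.0000 + 0.40576 + 0.0093723 = 1.4151.
⟨E⟩ = Σ Eᵢ e^(−Eᵢ/kT) / Z = (0·1.0000 + 90.2·0.40576 + 467·0.0093723) / 1.4151 = 29.0 meV.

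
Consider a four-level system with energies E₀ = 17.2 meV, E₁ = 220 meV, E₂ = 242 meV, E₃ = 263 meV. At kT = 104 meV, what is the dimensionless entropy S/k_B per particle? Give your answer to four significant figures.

0.8552

Eᵢ/kT = 0.165385, 2.11538, 2.32692, 2.52885.
Z = Σ e^(−Eᵢ/kT) = e^(−0.165385) + e^(−2.11538) + e^(−2.32692) + e^(−2.52885) = 0.847567 + 0.120587 + 0.0975959 + 0.0797507 = 1.14550.
⟨E⟩ = Σ EᵢPᵢ = 74.8144 meV.
S/k_B = ln Z + ⟨E⟩/kT = ln(1.14550) + 74.8144/104 = 0.135841 + 0.719369 = 0.8552.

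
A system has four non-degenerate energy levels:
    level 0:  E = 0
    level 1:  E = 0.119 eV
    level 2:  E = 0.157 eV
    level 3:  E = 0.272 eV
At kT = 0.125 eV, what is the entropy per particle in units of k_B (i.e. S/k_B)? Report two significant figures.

1.1

Eᵢ/kT = 0, 0.9520, 1.256, 2.176.
Z = Σ e^(−Eᵢ/kT) = e^(−0) + e^(−0.9520) + e^(−1.256) + e^(−2.176) = 1.000 + 0.3860 + 0.2848 + 0.1135 = 1.784.
⟨E⟩ = Σ EᵢPᵢ = 0.06812 eV.
S/k_B = ln Z + ⟨E⟩/kT = ln(1.784) + 0.06812/0.125 = 0.5789 + 0.5450 = 1.1.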